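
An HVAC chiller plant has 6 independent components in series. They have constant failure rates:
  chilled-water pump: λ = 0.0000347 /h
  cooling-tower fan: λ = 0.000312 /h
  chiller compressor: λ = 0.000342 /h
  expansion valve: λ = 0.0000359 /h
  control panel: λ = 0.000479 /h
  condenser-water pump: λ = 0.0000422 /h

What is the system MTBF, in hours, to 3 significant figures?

803

Series of exponential components: λ_sys = Σ λ_i
λ_sys = 0.0000347 + 0.000312 + 0.000342 + 0.0000359 + 0.000479 + 0.0000422 = 1.2458e-03 /h
MTBF = 1 / λ_sys = 803 h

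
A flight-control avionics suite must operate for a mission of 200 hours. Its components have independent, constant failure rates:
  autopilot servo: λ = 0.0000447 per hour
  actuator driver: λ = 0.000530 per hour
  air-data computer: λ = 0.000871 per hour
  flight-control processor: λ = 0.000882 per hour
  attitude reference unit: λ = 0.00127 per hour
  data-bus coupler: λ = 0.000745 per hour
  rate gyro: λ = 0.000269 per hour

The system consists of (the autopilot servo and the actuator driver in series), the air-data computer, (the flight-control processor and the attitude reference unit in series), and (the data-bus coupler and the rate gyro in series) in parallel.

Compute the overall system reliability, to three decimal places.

0.999

R(autopilot servo) = exp(−0.0000447 × 200) = 0.99110
R(actuator driver) = exp(−0.000530 × 200) = 0.89942
R(air-data computer) = exp(−0.000871 × 200) = 0.84013
R(flight-control processor) = exp(−0.000882 × 200) = 0.83828
R(attitude reference unit) = exp(−0.00127 × 200) = 0.77569
R(data-bus coupler) = exp(−0.000745 × 200) = 0.86157
R(rate gyro) = exp(−0.000269 × 200) = 0.94762
Series (autopilot servo and actuator driver): 0.99110 × 0.89942 = 0.89142
Series (flight-control processor and attitude reference unit): 0.83828 × 0.77569 = 0.65025
Series (data-bus coupler and rate gyro): 0.86157 × 0.94762 = 0.81644
Parallel ([0.89142], air-data computer, [0.65025], and [0.81644]): 1 − (1 − 0.89142)(1 − 0.84013)(1 − 0.65025)(1 − 0.81644) = 0.999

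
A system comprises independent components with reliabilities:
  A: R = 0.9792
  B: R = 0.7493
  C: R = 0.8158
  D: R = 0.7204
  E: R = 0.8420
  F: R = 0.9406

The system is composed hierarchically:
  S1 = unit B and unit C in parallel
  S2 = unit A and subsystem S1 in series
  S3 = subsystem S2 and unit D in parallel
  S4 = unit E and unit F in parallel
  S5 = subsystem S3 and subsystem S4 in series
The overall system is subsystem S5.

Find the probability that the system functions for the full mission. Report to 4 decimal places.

0.9723

Parallel (B and C): 1 − (1 − 0.749300)(1 − 0.815800) = 0.953821
Series (A and [0.953821]): 0.979200 × 0.953821 = 0.933982
Parallel ([0.933982] and D): 1 − (1 − 0.933982)(1 − 0.720400) = 0.981541
Parallel (E and F): 1 − (1 − 0.842000)(1 − 0.940600) = 0.990615
Series ([0.981541] and [0.990615]): 0.981541 × 0.990615 = 0.9723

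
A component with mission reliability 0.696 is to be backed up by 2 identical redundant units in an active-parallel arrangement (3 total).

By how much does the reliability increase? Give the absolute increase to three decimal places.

R_before = 0.696
R_after = 1 − (1 − 0.696)^3 = 0.972
ΔR = 0.972 − 0.696 = 0.276

0.276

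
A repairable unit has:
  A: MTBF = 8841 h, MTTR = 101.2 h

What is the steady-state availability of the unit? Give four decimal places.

0.9887

A(A) = MTBF/(MTBF+MTTR) = 8841/(8841+101.2) = 0.9887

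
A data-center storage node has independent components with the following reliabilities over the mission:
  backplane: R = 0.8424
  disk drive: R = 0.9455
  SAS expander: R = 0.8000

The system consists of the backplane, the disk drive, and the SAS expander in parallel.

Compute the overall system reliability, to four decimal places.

0.9983

Parallel (backplane, disk drive, and SAS expander): 1 − (1 − 0.842400)(1 − 0.945500)(1 − 0.800000) = 0.9983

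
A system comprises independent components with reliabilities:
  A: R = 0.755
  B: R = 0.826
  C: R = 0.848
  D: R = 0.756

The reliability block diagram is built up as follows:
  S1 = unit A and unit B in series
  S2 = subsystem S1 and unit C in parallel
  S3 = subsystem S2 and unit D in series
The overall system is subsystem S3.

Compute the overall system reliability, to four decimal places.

0.7128

Series (A and B): 0.755000 × 0.826000 = 0.623630
Parallel ([0.623630] and C): 1 − (1 − 0.623630)(1 − 0.848000) = 0.942792
Series ([0.942792] and D): 0.942792 × 0.756000 = 0.7128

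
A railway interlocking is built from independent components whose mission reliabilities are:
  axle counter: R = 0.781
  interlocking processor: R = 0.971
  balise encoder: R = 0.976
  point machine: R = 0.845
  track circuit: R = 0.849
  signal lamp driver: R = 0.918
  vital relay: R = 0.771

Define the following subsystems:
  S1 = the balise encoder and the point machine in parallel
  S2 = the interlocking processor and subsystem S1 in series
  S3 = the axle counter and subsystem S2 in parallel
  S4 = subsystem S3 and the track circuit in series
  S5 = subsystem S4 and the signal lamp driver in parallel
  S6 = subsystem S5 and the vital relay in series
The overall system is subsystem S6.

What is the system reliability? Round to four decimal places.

0.7611

Parallel (balise encoder and point machine): 1 − (1 − 0.976000)(1 − 0.845000) = 0.996280
Series (interlocking processor and [0.996280]): 0.971000 × 0.996280 = 0.967388
Parallel (axle counter and [0.967388]): 1 − (1 − 0.781000)(1 − 0.967388) = 0.992858
Series ([0.992858] and track circuit): 0.992858 × 0.849000 = 0.842936
Parallel ([0.842936] and signal lamp driver): 1 − (1 − 0.842936)(1 − 0.918000) = 0.987121
Series ([0.987121] and vital relay): 0.987121 × 0.771000 = 0.7611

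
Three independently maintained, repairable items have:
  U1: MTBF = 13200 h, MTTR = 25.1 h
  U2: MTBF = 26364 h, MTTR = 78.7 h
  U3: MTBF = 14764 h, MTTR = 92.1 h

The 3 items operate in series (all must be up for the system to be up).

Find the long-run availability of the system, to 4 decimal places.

0.9890

A(U1) = MTBF/(MTBF+MTTR) = 13200/(13200+25.1) = 0.998102
A(U2) = MTBF/(MTBF+MTTR) = 26364/(26364+78.7) = 0.997024
A(U3) = MTBF/(MTBF+MTTR) = 14764/(14764+92.1) = 0.993801
Series availability: 0.998102 × 0.997024 × 0.993801 = 0.9890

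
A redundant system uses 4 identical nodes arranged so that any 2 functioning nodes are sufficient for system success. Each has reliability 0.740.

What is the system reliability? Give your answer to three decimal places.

0.943

R = Σ_{i=2}^{4} C(4,i) p^i (1−p)^{4−i} with p = 0.740
C(4,2)·0.740^2·0.260^2 = 0.22211
C(4,3)·0.740^3·0.260^1 = 0.42143
C(4,4)·0.740^4·0.260^0 = 0.29987
Sum = 0.943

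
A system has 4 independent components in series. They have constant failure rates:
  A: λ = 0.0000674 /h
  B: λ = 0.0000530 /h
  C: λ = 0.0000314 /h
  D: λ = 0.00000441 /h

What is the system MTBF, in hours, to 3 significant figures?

6400

Series of exponential components: λ_sys = Σ λ_i
λ_sys = 0.0000674 + 0.0000530 + 0.0000314 + 0.00000441 = 1.5621e-04 /h
MTBF = 1 / λ_sys = 6400 h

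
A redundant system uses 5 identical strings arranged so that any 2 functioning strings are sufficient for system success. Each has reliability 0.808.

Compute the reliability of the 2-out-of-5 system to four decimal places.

0.9942

R = Σ_{i=2}^{5} C(5,i) p^i (1−p)^{5−i} with p = 0.808
C(5,2)·0.808^2·0.192^3 = 0.046209
C(5,3)·0.808^3·0.192^2 = 0.194463
C(5,4)·0.808^4·0.192^1 = 0.409182
C(5,5)·0.808^5·0.192^0 = 0.344395
Sum = 0.9942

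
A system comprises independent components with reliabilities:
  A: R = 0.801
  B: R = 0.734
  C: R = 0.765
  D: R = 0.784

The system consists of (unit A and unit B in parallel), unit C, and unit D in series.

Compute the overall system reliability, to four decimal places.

Parallel (A and B): 1 − (1 − 0.801000)(1 − 0.734000) = 0.947066
Series ([0.947066], C, and D): 0.947066 × 0.765000 × 0.784000 = 0.5680

0.5680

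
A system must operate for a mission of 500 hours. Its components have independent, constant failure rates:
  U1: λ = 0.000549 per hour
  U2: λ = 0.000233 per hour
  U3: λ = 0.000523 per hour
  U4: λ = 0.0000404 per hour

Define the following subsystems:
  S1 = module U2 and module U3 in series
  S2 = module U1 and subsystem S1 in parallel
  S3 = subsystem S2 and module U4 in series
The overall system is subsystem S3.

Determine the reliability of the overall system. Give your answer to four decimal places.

R(U1) = exp(−0.000549 × 500) = 0.759952
R(U2) = exp(−0.000233 × 500) = 0.890030
R(U3) = exp(−0.000523 × 500) = 0.769896
R(U4) = exp(−0.0000404 × 500) = 0.980003
Series (U2 and U3): 0.890030 × 0.769896 = 0.685231
Parallel (U1 and [0.685231]): 1 − (1 − 0.759952)(1 − 0.685231) = 0.924440
Series ([0.924440] and U4): 0.924440 × 0.980003 = 0.9060

0.9060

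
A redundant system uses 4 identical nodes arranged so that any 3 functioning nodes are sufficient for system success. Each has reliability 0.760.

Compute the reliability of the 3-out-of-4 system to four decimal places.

0.7550

R = Σ_{i=3}^{4} C(4,i) p^i (1−p)^{4−i} with p = 0.760
C(4,3)·0.760^3·0.240^1 = 0.421417
C(4,4)·0.760^4·0.240^0 = 0.333622
Sum = 0.7550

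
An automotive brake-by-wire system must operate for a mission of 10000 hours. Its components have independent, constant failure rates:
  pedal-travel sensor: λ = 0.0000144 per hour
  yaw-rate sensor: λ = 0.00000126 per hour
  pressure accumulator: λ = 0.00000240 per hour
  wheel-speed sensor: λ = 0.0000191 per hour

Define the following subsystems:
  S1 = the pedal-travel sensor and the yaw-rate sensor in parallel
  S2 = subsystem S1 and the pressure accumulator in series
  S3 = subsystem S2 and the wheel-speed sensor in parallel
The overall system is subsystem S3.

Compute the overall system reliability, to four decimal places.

0.9956

R(pedal-travel sensor) = exp(−0.0000144 × 10000) = 0.865888
R(yaw-rate sensor) = exp(−0.00000126 × 10000) = 0.987479
R(pressure accumulator) = exp(−0.00000240 × 10000) = 0.976286
R(wheel-speed sensor) = exp(−0.0000191 × 10000) = 0.826133
Parallel (pedal-travel sensor and yaw-rate sensor): 1 − (1 − 0.865888)(1 − 0.987479) = 0.998321
Series ([0.998321] and pressure accumulator): 0.998321 × 0.976286 = 0.974647
Parallel ([0.974647] and wheel-speed sensor): 1 − (1 − 0.974647)(1 − 0.826133) = 0.9956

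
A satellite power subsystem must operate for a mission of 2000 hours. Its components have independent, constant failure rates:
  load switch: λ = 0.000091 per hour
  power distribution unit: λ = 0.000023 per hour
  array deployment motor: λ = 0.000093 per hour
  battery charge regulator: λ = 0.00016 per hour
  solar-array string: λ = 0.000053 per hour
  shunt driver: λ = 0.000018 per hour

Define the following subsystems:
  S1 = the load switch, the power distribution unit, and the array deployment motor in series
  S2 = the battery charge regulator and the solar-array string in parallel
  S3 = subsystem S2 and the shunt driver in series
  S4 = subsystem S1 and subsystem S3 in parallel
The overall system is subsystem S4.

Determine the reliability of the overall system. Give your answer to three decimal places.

R(load switch) = exp(−0.000091 × 2000) = 0.83360
R(power distribution unit) = exp(−0.000023 × 2000) = 0.95504
R(array deployment motor) = exp(−0.000093 × 2000) = 0.83027
R(battery charge regulator) = exp(−0.00016 × 2000) = 0.72615
R(solar-array string) = exp(−0.000053 × 2000) = 0.89942
R(shunt driver) = exp(−0.000018 × 2000) = 0.96464
Series (load switch, power distribution unit, and array deployment motor): 0.83360 × 0.95504 × 0.83027 = 0.66100
Parallel (battery charge regulator and solar-array string): 1 − (1 − 0.72615)(1 − 0.89942) = 0.97246
Series ([0.97246] and shunt driver): 0.97246 × 0.96464 = 0.93807
Parallel ([0.66100] and [0.93807]): 1 − (1 − 0.66100)(1 − 0.93807) = 0.979

0.979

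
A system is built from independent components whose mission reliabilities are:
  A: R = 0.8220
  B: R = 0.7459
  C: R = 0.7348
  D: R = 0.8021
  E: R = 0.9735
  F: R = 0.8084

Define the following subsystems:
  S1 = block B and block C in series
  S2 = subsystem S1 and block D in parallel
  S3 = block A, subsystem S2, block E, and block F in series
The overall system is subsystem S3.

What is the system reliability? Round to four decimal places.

0.5890

Series (B and C): 0.745900 × 0.734800 = 0.548087
Parallel ([0.548087] and D): 1 − (1 − 0.548087)(1 − 0.802100) = 0.910566
Series (A, [0.910566], E, and F): 0.822000 × 0.910566 × 0.973500 × 0.808400 = 0.5890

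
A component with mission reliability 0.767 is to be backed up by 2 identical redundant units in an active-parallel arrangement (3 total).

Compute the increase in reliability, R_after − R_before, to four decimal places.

0.2204

R_before = 0.767
R_after = 1 − (1 − 0.767)^3 = 0.9874
ΔR = 0.9874 − 0.767 = 0.2204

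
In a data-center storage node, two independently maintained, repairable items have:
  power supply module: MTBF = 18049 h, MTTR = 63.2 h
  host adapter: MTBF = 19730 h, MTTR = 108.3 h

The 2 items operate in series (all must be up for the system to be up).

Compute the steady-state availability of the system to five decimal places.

0.99107

A(power supply module) = MTBF/(MTBF+MTTR) = 18049/(18049+63.2) = 0.996511
A(host adapter) = MTBF/(MTBF+MTTR) = 19730/(19730+108.3) = 0.994541
Series availability: 0.996511 × 0.994541 = 0.99107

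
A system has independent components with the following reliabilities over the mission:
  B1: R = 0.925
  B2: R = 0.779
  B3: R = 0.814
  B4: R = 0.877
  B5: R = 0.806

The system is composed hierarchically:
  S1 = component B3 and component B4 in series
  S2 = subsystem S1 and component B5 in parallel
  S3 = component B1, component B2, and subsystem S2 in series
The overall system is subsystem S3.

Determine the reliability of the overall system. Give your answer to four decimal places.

0.6806

Series (B3 and B4): 0.814000 × 0.877000 = 0.713878
Parallel ([0.713878] and B5): 1 − (1 − 0.713878)(1 − 0.806000) = 0.944492
Series (B1, B2, and [0.944492]): 0.925000 × 0.779000 × 0.944492 = 0.6806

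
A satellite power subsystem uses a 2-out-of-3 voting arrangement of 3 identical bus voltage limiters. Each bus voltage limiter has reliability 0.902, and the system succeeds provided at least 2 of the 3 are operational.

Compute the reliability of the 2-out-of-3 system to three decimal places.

R = Σ_{i=2}^{3} C(3,i) p^i (1−p)^{3−i} with p = 0.902
C(3,2)·0.902^2·0.098^1 = 0.23920
C(3,3)·0.902^3·0.098^0 = 0.73387
Sum = 0.973

0.973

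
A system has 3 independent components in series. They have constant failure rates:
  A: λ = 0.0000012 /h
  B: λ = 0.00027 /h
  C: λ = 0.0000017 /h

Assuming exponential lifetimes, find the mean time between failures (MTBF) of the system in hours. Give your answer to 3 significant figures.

Series of exponential components: λ_sys = Σ λ_i
λ_sys = 0.0000012 + 0.00027 + 0.0000017 = 2.7290e-04 /h
MTBF = 1 / λ_sys = 3660 h

3660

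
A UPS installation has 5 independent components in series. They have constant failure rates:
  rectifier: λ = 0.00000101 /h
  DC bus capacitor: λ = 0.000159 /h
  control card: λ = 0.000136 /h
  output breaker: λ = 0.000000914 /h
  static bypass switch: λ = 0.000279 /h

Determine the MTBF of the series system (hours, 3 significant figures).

1740

Series of exponential components: λ_sys = Σ λ_i
λ_sys = 0.00000101 + 0.000159 + 0.000136 + 0.000000914 + 0.000279 = 5.7592e-04 /h
MTBF = 1 / λ_sys = 1740 h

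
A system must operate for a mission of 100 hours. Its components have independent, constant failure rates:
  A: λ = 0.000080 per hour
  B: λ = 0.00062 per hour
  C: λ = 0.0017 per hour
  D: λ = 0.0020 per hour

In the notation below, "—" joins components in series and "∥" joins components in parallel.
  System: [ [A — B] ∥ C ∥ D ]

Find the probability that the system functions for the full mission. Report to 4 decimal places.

R(A) = exp(−0.000080 × 100) = 0.992032
R(B) = exp(−0.00062 × 100) = 0.939883
R(C) = exp(−0.0017 × 100) = 0.843665
R(D) = exp(−0.0020 × 100) = 0.818731
Series (A and B): 0.992032 × 0.939883 = 0.932394
Parallel ([0.932394], C, and D): 1 − (1 − 0.932394)(1 − 0.843665)(1 − 0.818731) = 0.9981

0.9981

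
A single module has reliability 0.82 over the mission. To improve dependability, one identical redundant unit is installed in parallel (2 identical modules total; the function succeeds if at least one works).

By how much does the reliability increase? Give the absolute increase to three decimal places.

0.148

R_before = 0.82
R_after = 1 − (1 − 0.82)^2 = 0.968
ΔR = 0.968 − 0.82 = 0.148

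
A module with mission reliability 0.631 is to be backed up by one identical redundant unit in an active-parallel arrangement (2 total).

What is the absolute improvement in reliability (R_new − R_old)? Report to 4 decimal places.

R_before = 0.631
R_after = 1 − (1 − 0.631)^2 = 0.8638
ΔR = 0.8638 − 0.631 = 0.2328

0.2328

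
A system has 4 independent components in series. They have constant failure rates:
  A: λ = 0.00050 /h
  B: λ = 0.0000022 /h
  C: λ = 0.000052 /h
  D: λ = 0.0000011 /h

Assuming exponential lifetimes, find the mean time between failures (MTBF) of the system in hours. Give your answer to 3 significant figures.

1800

Series of exponential components: λ_sys = Σ λ_i
λ_sys = 0.00050 + 0.0000022 + 0.000052 + 0.0000011 = 5.5530e-04 /h
MTBF = 1 / λ_sys = 1800 h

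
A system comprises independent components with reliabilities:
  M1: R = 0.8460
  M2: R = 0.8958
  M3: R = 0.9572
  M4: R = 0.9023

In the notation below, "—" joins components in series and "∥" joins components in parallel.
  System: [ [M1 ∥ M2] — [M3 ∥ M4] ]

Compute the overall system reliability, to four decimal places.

Parallel (M1 and M2): 1 − (1 − 0.846000)(1 − 0.895800) = 0.983953
Parallel (M3 and M4): 1 − (1 − 0.957200)(1 − 0.902300) = 0.995818
Series ([0.983953] and [0.995818]): 0.983953 × 0.995818 = 0.9798

0.9798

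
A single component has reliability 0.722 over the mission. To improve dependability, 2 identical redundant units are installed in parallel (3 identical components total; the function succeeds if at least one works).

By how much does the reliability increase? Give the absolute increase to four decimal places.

R_before = 0.722
R_after = 1 − (1 − 0.722)^3 = 0.9785
ΔR = 0.9785 − 0.722 = 0.2565

0.2565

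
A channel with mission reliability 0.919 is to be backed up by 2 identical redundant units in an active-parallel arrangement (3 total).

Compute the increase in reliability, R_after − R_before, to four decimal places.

0.0805

R_before = 0.919
R_after = 1 − (1 − 0.919)^3 = 0.9995
ΔR = 0.9995 − 0.919 = 0.0805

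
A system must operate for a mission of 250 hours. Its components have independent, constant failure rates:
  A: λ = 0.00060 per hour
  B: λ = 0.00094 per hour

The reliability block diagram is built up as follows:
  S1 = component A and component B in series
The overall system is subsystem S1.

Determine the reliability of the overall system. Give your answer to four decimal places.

0.6805

R(A) = exp(−0.00060 × 250) = 0.860708
R(B) = exp(−0.00094 × 250) = 0.790571
Series (A and B): 0.860708 × 0.790571 = 0.6805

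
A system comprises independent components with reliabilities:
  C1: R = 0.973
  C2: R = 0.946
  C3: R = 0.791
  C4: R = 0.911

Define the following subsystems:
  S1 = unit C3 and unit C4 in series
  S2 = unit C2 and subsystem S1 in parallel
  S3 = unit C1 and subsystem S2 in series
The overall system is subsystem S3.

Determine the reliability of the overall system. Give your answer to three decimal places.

0.958

Series (C3 and C4): 0.79100 × 0.91100 = 0.72060
Parallel (C2 and [0.72060]): 1 − (1 − 0.94600)(1 − 0.72060) = 0.98491
Series (C1 and [0.98491]): 0.97300 × 0.98491 = 0.958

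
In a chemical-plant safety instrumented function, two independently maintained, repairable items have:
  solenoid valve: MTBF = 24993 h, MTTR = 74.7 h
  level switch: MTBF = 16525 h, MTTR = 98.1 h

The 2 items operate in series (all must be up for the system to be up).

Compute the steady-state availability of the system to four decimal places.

0.9911

A(solenoid valve) = MTBF/(MTBF+MTTR) = 24993/(24993+74.7) = 0.997020
A(level switch) = MTBF/(MTBF+MTTR) = 16525/(16525+98.1) = 0.994099
Series availability: 0.997020 × 0.994099 = 0.9911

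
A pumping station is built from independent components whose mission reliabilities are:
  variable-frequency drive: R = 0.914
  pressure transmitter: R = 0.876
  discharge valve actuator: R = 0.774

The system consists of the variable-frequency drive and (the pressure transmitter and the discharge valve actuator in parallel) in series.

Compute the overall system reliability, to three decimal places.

Parallel (pressure transmitter and discharge valve actuator): 1 − (1 − 0.87600)(1 − 0.77400) = 0.97198
Series (variable-frequency drive and [0.97198]): 0.91400 × 0.97198 = 0.888

0.888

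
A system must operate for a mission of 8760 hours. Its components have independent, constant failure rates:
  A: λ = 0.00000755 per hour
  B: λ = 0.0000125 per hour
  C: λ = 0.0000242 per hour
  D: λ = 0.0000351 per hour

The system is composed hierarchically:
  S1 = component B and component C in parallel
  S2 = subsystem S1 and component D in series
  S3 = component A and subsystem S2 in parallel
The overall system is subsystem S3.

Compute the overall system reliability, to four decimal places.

0.9821

R(A) = exp(−0.00000755 × 8760) = 0.936002
R(B) = exp(−0.0000125 × 8760) = 0.896282
R(C) = exp(−0.0000242 × 8760) = 0.808971
R(D) = exp(−0.0000351 × 8760) = 0.735301
Parallel (B and C): 1 − (1 − 0.896282)(1 − 0.808971) = 0.980187
Series ([0.980187] and D): 0.980187 × 0.735301 = 0.720732
Parallel (A and [0.720732]): 1 − (1 − 0.936002)(1 − 0.720732) = 0.9821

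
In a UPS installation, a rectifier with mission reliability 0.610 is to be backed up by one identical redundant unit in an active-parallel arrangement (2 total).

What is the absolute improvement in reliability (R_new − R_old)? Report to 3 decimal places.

R_before = 0.610
R_after = 1 − (1 − 0.610)^2 = 0.848
ΔR = 0.848 − 0.610 = 0.238

0.238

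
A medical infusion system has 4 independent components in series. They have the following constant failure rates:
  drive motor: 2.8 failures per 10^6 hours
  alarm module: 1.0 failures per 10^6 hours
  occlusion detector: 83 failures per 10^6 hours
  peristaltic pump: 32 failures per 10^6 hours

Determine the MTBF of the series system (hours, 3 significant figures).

Series of exponential components: λ_sys = Σ λ_i
λ_sys = 0.0000028 + 0.0000010 + 0.000083 + 0.000032 = 1.1880e-04 /h
MTBF = 1 / λ_sys = 8420 h

8420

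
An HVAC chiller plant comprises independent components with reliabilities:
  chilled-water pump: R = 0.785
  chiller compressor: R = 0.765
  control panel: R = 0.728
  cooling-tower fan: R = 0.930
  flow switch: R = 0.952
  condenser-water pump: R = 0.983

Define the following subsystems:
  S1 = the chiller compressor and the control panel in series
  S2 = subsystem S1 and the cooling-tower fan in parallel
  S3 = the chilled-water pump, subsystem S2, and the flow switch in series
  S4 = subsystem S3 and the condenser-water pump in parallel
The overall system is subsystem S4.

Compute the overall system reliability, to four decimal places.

0.9953

Series (chiller compressor and control panel): 0.765000 × 0.728000 = 0.556920
Parallel ([0.556920] and cooling-tower fan): 1 − (1 − 0.556920)(1 − 0.930000) = 0.968984
Series (chilled-water pump, [0.968984], and flow switch): 0.785000 × 0.968984 × 0.952000 = 0.724141
Parallel ([0.724141] and condenser-water pump): 1 − (1 − 0.724141)(1 − 0.983000) = 0.9953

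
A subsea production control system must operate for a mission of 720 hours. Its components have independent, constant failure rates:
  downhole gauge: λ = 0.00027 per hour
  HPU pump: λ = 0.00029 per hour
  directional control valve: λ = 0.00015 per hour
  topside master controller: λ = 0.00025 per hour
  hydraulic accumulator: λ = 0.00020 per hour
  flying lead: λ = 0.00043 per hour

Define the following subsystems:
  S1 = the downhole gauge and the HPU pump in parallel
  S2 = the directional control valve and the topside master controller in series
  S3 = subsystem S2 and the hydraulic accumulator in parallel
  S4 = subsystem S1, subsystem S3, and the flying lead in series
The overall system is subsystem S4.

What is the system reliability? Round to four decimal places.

R(downhole gauge) = exp(−0.00027 × 720) = 0.823329
R(HPU pump) = exp(−0.00029 × 720) = 0.811558
R(directional control valve) = exp(−0.00015 × 720) = 0.897628
R(topside master controller) = exp(−0.00025 × 720) = 0.835270
R(hydraulic accumulator) = exp(−0.00020 × 720) = 0.865888
R(flying lead) = exp(−0.00043 × 720) = 0.733740
Parallel (downhole gauge and HPU pump): 1 − (1 − 0.823329)(1 − 0.811558) = 0.966708
Series (directional control valve and topside master controller): 0.897628 × 0.835270 = 0.749762
Parallel ([0.749762] and hydraulic accumulator): 1 − (1 − 0.749762)(1 − 0.865888) = 0.966440
Series ([0.966708], [0.966440], and flying lead): 0.966708 × 0.966440 × 0.733740 = 0.6855

0.6855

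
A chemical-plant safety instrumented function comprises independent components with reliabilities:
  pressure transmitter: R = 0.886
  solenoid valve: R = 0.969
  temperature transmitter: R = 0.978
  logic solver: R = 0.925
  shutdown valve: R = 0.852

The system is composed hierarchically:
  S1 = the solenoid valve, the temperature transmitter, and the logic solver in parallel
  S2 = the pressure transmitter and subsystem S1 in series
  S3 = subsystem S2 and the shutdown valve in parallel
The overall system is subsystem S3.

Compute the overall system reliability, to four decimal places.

Parallel (solenoid valve, temperature transmitter, and logic solver): 1 − (1 − 0.969000)(1 − 0.978000)(1 − 0.925000) = 0.999949
Series (pressure transmitter and [0.999949]): 0.886000 × 0.999949 = 0.885955
Parallel ([0.885955] and shutdown valve): 1 − (1 − 0.885955)(1 − 0.852000) = 0.9831

0.9831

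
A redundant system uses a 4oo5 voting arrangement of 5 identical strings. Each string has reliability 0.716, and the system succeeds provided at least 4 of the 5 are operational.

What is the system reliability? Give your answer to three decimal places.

0.561

R = Σ_{i=4}^{5} C(5,i) p^i (1−p)^{5−i} with p = 0.716
C(5,4)·0.716^4·0.284^1 = 0.37320
C(5,5)·0.716^5·0.284^0 = 0.18818
Sum = 0.561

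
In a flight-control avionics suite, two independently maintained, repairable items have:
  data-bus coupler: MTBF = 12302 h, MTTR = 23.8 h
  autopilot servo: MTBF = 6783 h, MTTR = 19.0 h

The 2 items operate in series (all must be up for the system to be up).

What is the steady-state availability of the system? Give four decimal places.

0.9953

A(data-bus coupler) = MTBF/(MTBF+MTTR) = 12302/(12302+23.8) = 0.998069
A(autopilot servo) = MTBF/(MTBF+MTTR) = 6783/(6783+19.0) = 0.997207
Series availability: 0.998069 × 0.997207 = 0.9953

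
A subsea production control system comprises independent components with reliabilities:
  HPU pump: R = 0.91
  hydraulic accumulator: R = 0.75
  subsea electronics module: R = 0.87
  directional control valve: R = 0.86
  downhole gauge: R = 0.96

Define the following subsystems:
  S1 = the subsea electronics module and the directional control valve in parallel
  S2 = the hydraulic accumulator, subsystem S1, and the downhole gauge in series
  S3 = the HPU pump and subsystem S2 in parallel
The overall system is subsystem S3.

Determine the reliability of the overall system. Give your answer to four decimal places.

0.9736

Parallel (subsea electronics module and directional control valve): 1 − (1 − 0.870000)(1 − 0.860000) = 0.981800
Series (hydraulic accumulator, [0.981800], and downhole gauge): 0.750000 × 0.981800 × 0.960000 = 0.706896
Parallel (HPU pump and [0.706896]): 1 − (1 − 0.910000)(1 − 0.706896) = 0.9736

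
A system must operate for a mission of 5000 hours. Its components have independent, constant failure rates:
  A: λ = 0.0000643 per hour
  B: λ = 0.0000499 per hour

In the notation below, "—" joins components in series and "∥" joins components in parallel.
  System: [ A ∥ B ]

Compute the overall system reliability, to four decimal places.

0.9393

R(A) = exp(−0.0000643 × 5000) = 0.725061
R(B) = exp(−0.0000499 × 5000) = 0.779190
Parallel (A and B): 1 − (1 − 0.725061)(1 − 0.779190) = 0.9393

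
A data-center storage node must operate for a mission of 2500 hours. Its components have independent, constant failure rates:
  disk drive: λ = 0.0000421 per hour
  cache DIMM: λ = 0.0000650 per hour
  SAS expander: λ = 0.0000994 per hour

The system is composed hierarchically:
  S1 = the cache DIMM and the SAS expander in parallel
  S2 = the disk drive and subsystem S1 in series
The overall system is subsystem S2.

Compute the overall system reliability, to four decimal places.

R(disk drive) = exp(−0.0000421 × 2500) = 0.900099
R(cache DIMM) = exp(−0.0000650 × 2500) = 0.850016
R(SAS expander) = exp(−0.0000994 × 2500) = 0.779970
Parallel (cache DIMM and SAS expander): 1 − (1 − 0.850016)(1 − 0.779970) = 0.966999
Series (disk drive and [0.966999]): 0.900099 × 0.966999 = 0.8704

0.8704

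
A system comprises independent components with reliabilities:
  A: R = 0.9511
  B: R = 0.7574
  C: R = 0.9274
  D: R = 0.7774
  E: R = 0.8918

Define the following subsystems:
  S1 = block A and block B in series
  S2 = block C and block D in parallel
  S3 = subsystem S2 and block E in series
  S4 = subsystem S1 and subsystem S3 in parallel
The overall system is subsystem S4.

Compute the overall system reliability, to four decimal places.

Series (A and B): 0.951100 × 0.757400 = 0.720363
Parallel (C and D): 1 − (1 − 0.927400)(1 − 0.777400) = 0.983839
Series ([0.983839] and E): 0.983839 × 0.891800 = 0.877388
Parallel ([0.720363] and [0.877388]): 1 − (1 − 0.720363)(1 − 0.877388) = 0.9657

0.9657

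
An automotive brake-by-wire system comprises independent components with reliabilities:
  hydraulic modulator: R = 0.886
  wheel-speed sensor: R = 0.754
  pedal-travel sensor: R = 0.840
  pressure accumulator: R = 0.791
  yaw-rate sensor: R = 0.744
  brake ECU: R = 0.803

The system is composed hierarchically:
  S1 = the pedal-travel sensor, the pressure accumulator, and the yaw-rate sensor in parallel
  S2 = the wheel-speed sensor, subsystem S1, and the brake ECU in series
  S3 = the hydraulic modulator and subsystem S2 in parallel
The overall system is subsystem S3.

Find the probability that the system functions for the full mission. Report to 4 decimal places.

0.9544

Parallel (pedal-travel sensor, pressure accumulator, and yaw-rate sensor): 1 − (1 − 0.840000)(1 − 0.791000)(1 − 0.744000) = 0.991439
Series (wheel-speed sensor, [0.991439], and brake ECU): 0.754000 × 0.991439 × 0.803000 = 0.600279
Parallel (hydraulic modulator and [0.600279]): 1 − (1 − 0.886000)(1 − 0.600279) = 0.9544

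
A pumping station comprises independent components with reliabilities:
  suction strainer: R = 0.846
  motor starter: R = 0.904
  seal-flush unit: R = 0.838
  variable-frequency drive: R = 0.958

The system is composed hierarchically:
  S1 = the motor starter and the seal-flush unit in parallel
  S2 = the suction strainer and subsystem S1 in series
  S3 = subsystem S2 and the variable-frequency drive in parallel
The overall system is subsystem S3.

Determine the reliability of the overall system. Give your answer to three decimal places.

Parallel (motor starter and seal-flush unit): 1 − (1 − 0.90400)(1 − 0.83800) = 0.98445
Series (suction strainer and [0.98445]): 0.84600 × 0.98445 = 0.83284
Parallel ([0.83284] and variable-frequency drive): 1 − (1 − 0.83284)(1 − 0.95800) = 0.993

0.993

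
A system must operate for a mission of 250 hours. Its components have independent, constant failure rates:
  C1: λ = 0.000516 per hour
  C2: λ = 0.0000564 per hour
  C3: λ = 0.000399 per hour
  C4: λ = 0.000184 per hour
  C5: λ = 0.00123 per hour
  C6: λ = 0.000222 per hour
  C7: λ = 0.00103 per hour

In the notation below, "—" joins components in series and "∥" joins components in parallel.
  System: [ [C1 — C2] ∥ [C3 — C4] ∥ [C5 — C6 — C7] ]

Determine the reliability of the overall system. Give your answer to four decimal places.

0.9916

R(C1) = exp(−0.000516 × 250) = 0.878974
R(C2) = exp(−0.0000564 × 250) = 0.985999
R(C3) = exp(−0.000399 × 250) = 0.905064
R(C4) = exp(−0.000184 × 250) = 0.955042
R(C5) = exp(−0.00123 × 250) = 0.735283
R(C6) = exp(−0.000222 × 250) = 0.946012
R(C7) = exp(−0.00103 × 250) = 0.772982
Series (C1 and C2): 0.878974 × 0.985999 = 0.866667
Series (C3 and C4): 0.905064 × 0.955042 = 0.864374
Series (C5, C6, and C7): 0.735283 × 0.946012 × 0.772982 = 0.537676
Parallel ([0.866667], [0.864374], and [0.537676]): 1 − (1 − 0.866667)(1 − 0.864374)(1 − 0.537676) = 0.9916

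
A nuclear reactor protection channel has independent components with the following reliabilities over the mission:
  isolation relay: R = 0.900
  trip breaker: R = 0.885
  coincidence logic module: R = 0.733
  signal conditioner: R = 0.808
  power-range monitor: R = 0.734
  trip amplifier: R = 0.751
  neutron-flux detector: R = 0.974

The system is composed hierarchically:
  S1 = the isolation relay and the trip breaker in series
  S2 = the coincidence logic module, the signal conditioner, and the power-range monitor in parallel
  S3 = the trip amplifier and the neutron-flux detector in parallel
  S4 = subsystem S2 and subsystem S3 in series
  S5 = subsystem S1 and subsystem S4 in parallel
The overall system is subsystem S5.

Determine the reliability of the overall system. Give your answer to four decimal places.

0.9959

Series (isolation relay and trip breaker): 0.900000 × 0.885000 = 0.796500
Parallel (coincidence logic module, signal conditioner, and power-range monitor): 1 − (1 − 0.733000)(1 − 0.808000)(1 − 0.734000) = 0.986364
Parallel (trip amplifier and neutron-flux detector): 1 − (1 − 0.751000)(1 − 0.974000) = 0.993526
Series ([0.986364] and [0.993526]): 0.986364 × 0.993526 = 0.979978
Parallel ([0.796500] and [0.979978]): 1 − (1 − 0.796500)(1 − 0.979978) = 0.9959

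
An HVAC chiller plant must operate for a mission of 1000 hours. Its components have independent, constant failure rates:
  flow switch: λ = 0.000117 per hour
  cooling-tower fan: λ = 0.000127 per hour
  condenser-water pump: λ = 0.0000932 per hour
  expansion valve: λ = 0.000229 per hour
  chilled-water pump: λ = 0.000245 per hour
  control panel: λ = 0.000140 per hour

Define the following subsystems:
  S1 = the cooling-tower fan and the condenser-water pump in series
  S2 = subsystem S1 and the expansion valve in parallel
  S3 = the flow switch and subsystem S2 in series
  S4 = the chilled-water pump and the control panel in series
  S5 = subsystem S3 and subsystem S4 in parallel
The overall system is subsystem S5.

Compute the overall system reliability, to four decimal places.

R(flow switch) = exp(−0.000117 × 1000) = 0.889585
R(cooling-tower fan) = exp(−0.000127 × 1000) = 0.880734
R(condenser-water pump) = exp(−0.0000932 × 1000) = 0.911011
R(expansion valve) = exp(−0.000229 × 1000) = 0.795329
R(chilled-water pump) = exp(−0.000245 × 1000) = 0.782705
R(control panel) = exp(−0.000140 × 1000) = 0.869358
Series (cooling-tower fan and condenser-water pump): 0.880734 × 0.911011 = 0.802358
Parallel ([0.802358] and expansion valve): 1 − (1 − 0.802358)(1 − 0.795329) = 0.959548
Series (flow switch and [0.959548]): 0.889585 × 0.959548 = 0.853600
Series (chilled-water pump and control panel): 0.782705 × 0.869358 = 0.680451
Parallel ([0.853600] and [0.680451]): 1 − (1 − 0.853600)(1 − 0.680451) = 0.9532

0.9532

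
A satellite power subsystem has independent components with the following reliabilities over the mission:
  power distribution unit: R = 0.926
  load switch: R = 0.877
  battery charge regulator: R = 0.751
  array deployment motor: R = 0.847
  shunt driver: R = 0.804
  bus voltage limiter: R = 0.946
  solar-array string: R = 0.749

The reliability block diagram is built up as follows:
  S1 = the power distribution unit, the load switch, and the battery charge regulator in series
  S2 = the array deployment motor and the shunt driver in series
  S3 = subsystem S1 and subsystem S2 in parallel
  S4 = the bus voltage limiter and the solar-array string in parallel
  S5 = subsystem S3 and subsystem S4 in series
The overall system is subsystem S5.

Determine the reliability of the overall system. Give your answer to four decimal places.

Series (power distribution unit, load switch, and battery charge regulator): 0.926000 × 0.877000 × 0.751000 = 0.609889
Series (array deployment motor and shunt driver): 0.847000 × 0.804000 = 0.680988
Parallel ([0.609889] and [0.680988]): 1 − (1 − 0.609889)(1 − 0.680988) = 0.875550
Parallel (bus voltage limiter and solar-array string): 1 − (1 − 0.946000)(1 − 0.749000) = 0.986446
Series ([0.875550] and [0.986446]): 0.875550 × 0.986446 = 0.8637

0.8637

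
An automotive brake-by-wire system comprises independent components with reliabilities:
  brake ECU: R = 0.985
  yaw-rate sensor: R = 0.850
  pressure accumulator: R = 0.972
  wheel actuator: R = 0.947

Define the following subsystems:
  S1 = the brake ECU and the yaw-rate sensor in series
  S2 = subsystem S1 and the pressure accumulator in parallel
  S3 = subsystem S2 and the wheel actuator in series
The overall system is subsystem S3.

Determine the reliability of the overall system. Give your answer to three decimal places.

Series (brake ECU and yaw-rate sensor): 0.98500 × 0.85000 = 0.83725
Parallel ([0.83725] and pressure accumulator): 1 − (1 − 0.83725)(1 − 0.97200) = 0.99544
Series ([0.99544] and wheel actuator): 0.99544 × 0.94700 = 0.943

0.943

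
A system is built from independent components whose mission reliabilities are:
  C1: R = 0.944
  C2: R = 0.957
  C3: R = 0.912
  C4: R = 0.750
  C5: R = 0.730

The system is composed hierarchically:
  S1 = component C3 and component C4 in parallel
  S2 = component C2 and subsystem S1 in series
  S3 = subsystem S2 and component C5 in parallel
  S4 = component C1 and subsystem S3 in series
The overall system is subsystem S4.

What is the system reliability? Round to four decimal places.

0.9277

Parallel (C3 and C4): 1 − (1 − 0.912000)(1 − 0.750000) = 0.978000
Series (C2 and [0.978000]): 0.957000 × 0.978000 = 0.935946
Parallel ([0.935946] and C5): 1 − (1 − 0.935946)(1 − 0.730000) = 0.982705
Series (C1 and [0.982705]): 0.944000 × 0.982705 = 0.9277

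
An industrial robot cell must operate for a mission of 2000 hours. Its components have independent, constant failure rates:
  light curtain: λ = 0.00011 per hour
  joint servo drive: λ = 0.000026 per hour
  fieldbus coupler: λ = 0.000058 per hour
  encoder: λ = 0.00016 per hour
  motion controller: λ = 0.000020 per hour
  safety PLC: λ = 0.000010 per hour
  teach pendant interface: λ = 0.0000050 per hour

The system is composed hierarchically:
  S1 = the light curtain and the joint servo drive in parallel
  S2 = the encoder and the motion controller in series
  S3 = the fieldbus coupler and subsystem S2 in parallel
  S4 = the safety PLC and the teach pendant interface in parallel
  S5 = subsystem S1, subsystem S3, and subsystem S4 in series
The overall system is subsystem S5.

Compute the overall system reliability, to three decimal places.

0.957

R(light curtain) = exp(−0.00011 × 2000) = 0.80252
R(joint servo drive) = exp(−0.000026 × 2000) = 0.94933
R(fieldbus coupler) = exp(−0.000058 × 2000) = 0.89048
R(encoder) = exp(−0.00016 × 2000) = 0.72615
R(motion controller) = exp(−0.000020 × 2000) = 0.96079
R(safety PLC) = exp(−0.000010 × 2000) = 0.98020
R(teach pendant interface) = exp(−0.0000050 × 2000) = 0.99005
Parallel (light curtain and joint servo drive): 1 − (1 − 0.80252)(1 − 0.94933) = 0.98999
Series (encoder and motion controller): 0.72615 × 0.96079 = 0.69768
Parallel (fieldbus coupler and [0.69768]): 1 − (1 − 0.89048)(1 − 0.69768) = 0.96689
Parallel (safety PLC and teach pendant interface): 1 − (1 − 0.98020)(1 − 0.99005) = 0.99980
Series ([0.98999], [0.96689], and [0.99980]): 0.98999 × 0.96689 × 0.99980 = 0.957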